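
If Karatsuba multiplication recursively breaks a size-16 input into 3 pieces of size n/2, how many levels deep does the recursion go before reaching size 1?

For divide and conquer with division factor 2:

Problem sizes at each level:
Level 0: 16
Level 1: 8
Level 2: 4
Level 3: 2
Level 4: 1

The root is level 0 and the size-1 base case is level 4 (the tree spans levels 0 through 4, i.e. 5 levels counting the root), so the depth is the number of divisions: log_2(16) = 4

The recursion tree depth is log_2(16) = 4. At each level, the problem size is divided by 2, so it takes 4 divisions to reduce to a base case of size 1. The algorithm makes 3 recursive calls at each level.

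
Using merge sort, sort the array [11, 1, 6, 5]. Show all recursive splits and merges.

Merge sort trace:

Split: [11, 1, 6, 5] -> [11, 1] and [6, 5]
  Split: [11, 1] -> [11] and [1]
  Merge: [11] + [1] -> [1, 11]
  Split: [6, 5] -> [6] and [5]
  Merge: [6] + [5] -> [5, 6]
Merge: [1, 11] + [5, 6] -> [1, 5, 6, 11]

Final sorted array: [1, 5, 6, 11]

The merge sort proceeds by recursively splitting the array and merging sorted halves.
After all merges, the sorted array is [1, 5, 6, 11].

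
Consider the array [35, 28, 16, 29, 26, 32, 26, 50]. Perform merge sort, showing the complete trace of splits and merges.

Merge sort trace:

Split: [35, 28, 16, 29, 26, 32, 26, 50] -> [35, 28, 16, 29] and [26, 32, 26, 50]
  Split: [35, 28, 16, 29] -> [35, 28] and [16, 29]
    Split: [35, 28] -> [35] and [28]
    Merge: [35] + [28] -> [28, 35]
    Split: [16, 29] -> [16] and [29]
    Merge: [16] + [29] -> [16, 29]
  Merge: [28, 35] + [16, 29] -> [16, 28, 29, 35]
  Split: [26, 32, 26, 50] -> [26, 32] and [26, 50]
    Split: [26, 32] -> [26] and [32]
    Merge: [26] + [32] -> [26, 32]
    Split: [26, 50] -> [26] and [50]
    Merge: [26] + [50] -> [26, 50]
  Merge: [26, 32] + [26, 50] -> [26, 26, 32, 50]
Merge: [16, 28, 29, 35] + [26, 26, 32, 50] -> [16, 26, 26, 28, 29, 32, 35, 50]

Final sorted array: [16, 26, 26, 28, 29, 32, 35, 50]

The merge sort proceeds by recursively splitting the array and merging sorted halves.
After all merges, the sorted array is [16, 26, 26, 28, 29, 32, 35, 50].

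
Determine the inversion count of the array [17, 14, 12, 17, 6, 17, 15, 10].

Finding inversions in [17, 14, 12, 17, 6, 17, 15, 10]:

(0, 1): arr[0]=17 > arr[1]=14
(0, 2): arr[0]=17 > arr[2]=12
(0, 4): arr[0]=17 > arr[4]=6
(0, 6): arr[0]=17 > arr[6]=15
(0, 7): arr[0]=17 > arr[7]=10
(1, 2): arr[1]=14 > arr[2]=12
(1, 4): arr[1]=14 > arr[4]=6
(1, 7): arr[1]=14 > arr[7]=10
(2, 4): arr[2]=12 > arr[4]=6
(2, 7): arr[2]=12 > arr[7]=10
(3, 4): arr[3]=17 > arr[4]=6
(3, 6): arr[3]=17 > arr[6]=15
(3, 7): arr[3]=17 > arr[7]=10
(5, 6): arr[5]=17 > arr[6]=15
(5, 7): arr[5]=17 > arr[7]=10
(6, 7): arr[6]=15 > arr[7]=10

Total inversions: 16

The array has 16 inversion(s): (0,1), (0,2), (0,4), (0,6), (0,7), (1,2), (1,4), (1,7), (2,4), (2,7), (3,4), (3,6), (3,7), (5,6), (5,7), (6,7). Each pair (i,j) satisfies i < j and arr[i] > arr[j].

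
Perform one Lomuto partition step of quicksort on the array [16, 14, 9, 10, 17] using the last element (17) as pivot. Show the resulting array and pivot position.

Lomuto partition with pivot = 17:

Initial array: [16, 14, 9, 10, 17]

arr[0]=16 <= 17: swap with position 0, array becomes [16, 14, 9, 10, 17]
arr[1]=14 <= 17: swap with position 1, array becomes [16, 14, 9, 10, 17]
arr[2]=9 <= 17: swap with position 2, array becomes [16, 14, 9, 10, 17]
arr[3]=10 <= 17: swap with position 3, array becomes [16, 14, 9, 10, 17]

Place pivot at position 4: [16, 14, 9, 10, 17]
Pivot position: 4

After partitioning with pivot 17, the array becomes [16, 14, 9, 10, 17]. The pivot is placed at index 4. All elements to the left of the pivot are <= 17, and all elements to the right are > 17.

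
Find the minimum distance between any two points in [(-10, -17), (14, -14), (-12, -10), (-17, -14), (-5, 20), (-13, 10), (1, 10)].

Computing all pairwise distances among 7 points:

d((-10, -17), (14, -14)) = 24.1868
d((-10, -17), (-12, -10)) = 7.2801
d((-10, -17), (-17, -14)) = 7.6158
d((-10, -17), (-5, 20)) = 37.3363
d((-10, -17), (-13, 10)) = 27.1662
d((-10, -17), (1, 10)) = 29.1548
d((14, -14), (-12, -10)) = 26.3059
d((14, -14), (-17, -14)) = 31.0
d((14, -14), (-5, 20)) = 38.9487
d((14, -14), (-13, 10)) = 36.1248
d((14, -14), (1, 10)) = 27.2947
d((-12, -10), (-17, -14)) = 6.4031 <-- minimum
d((-12, -10), (-5, 20)) = 30.8058
d((-12, -10), (-13, 10)) = 20.025
d((-12, -10), (1, 10)) = 23.8537
d((-17, -14), (-5, 20)) = 36.0555
d((-17, -14), (-13, 10)) = 24.3311
d((-17, -14), (1, 10)) = 30.0
d((-5, 20), (-13, 10)) = 12.8062
d((-5, 20), (1, 10)) = 11.6619
d((-13, 10), (1, 10)) = 14.0

Closest pair: (-12, -10) and (-17, -14) with distance 6.4031

The closest pair is (-12, -10) and (-17, -14) with Euclidean distance 6.4031. For 7 points, brute-force pairwise comparison is shown above. For large n, the divide-and-conquer algorithm (sort by x, recurse on halves, check the dividing strip) achieves O(n log n).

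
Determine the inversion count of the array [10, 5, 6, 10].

Finding inversions in [10, 5, 6, 10]:

(0, 1): arr[0]=10 > arr[1]=5
(0, 2): arr[0]=10 > arr[2]=6

Total inversions: 2

The array has 2 inversion(s): (0,1), (0,2). Each pair (i,j) satisfies i < j and arr[i] > arr[j].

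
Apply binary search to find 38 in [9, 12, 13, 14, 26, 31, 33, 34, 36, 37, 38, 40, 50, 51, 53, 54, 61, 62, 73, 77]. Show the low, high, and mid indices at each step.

Binary search for 38 in [9, 12, 13, 14, 26, 31, 33, 34, 36, 37, 38, 40, 50, 51, 53, 54, 61, 62, 73, 77]:

lo=0, hi=19, mid=9, arr[mid]=37 -> 37 < 38, search right half
lo=10, hi=19, mid=14, arr[mid]=53 -> 53 > 38, search left half
lo=10, hi=13, mid=11, arr[mid]=40 -> 40 > 38, search left half
lo=10, hi=10, mid=10, arr[mid]=38 -> Found target at index 10!

Binary search finds 38 at index 10 after 4 comparisons. The search repeatedly halves the search space by comparing with the middle element.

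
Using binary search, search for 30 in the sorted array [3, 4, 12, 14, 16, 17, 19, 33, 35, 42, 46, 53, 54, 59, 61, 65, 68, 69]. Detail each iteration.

Binary search for 30 in [3, 4, 12, 14, 16, 17, 19, 33, 35, 42, 46, 53, 54, 59, 61, 65, 68, 69]:

lo=0, hi=17, mid=8, arr[mid]=35 -> 35 > 30, search left half
lo=0, hi=7, mid=3, arr[mid]=14 -> 14 < 30, search right half
lo=4, hi=7, mid=5, arr[mid]=17 -> 17 < 30, search right half
lo=6, hi=7, mid=6, arr[mid]=19 -> 19 < 30, search right half
lo=7, hi=7, mid=7, arr[mid]=33 -> 33 > 30, search left half
lo=7 > hi=6, target 30 not found

Binary search determines that 30 is not in the array after 5 comparisons. The search space was exhausted without finding the target.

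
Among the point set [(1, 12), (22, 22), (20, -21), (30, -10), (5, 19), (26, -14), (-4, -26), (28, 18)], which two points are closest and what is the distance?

Computing all pairwise distances among 8 points:

d((1, 12), (22, 22)) = 23.2594
d((1, 12), (20, -21)) = 38.0789
d((1, 12), (30, -10)) = 36.4005
d((1, 12), (5, 19)) = 8.0623
d((1, 12), (26, -14)) = 36.0694
d((1, 12), (-4, -26)) = 38.3275
d((1, 12), (28, 18)) = 27.6586
d((22, 22), (20, -21)) = 43.0465
d((22, 22), (30, -10)) = 32.9848
d((22, 22), (5, 19)) = 17.2627
d((22, 22), (26, -14)) = 36.2215
d((22, 22), (-4, -26)) = 54.5894
d((22, 22), (28, 18)) = 7.2111
d((20, -21), (30, -10)) = 14.8661
d((20, -21), (5, 19)) = 42.72
d((20, -21), (26, -14)) = 9.2195
d((20, -21), (-4, -26)) = 24.5153
d((20, -21), (28, 18)) = 39.8121
d((30, -10), (5, 19)) = 38.2884
d((30, -10), (26, -14)) = 5.6569 <-- minimum
d((30, -10), (-4, -26)) = 37.5766
d((30, -10), (28, 18)) = 28.0713
d((5, 19), (26, -14)) = 39.1152
d((5, 19), (-4, -26)) = 45.8912
d((5, 19), (28, 18)) = 23.0217
d((26, -14), (-4, -26)) = 32.311
d((26, -14), (28, 18)) = 32.0624
d((-4, -26), (28, 18)) = 54.4059

Closest pair: (30, -10) and (26, -14) with distance 5.6569

The closest pair is (30, -10) and (26, -14) with Euclidean distance 5.6569. For 8 points, brute-force pairwise comparison is shown above. For large n, the divide-and-conquer algorithm (sort by x, recurse on halves, check the dividing strip) achieves O(n log n).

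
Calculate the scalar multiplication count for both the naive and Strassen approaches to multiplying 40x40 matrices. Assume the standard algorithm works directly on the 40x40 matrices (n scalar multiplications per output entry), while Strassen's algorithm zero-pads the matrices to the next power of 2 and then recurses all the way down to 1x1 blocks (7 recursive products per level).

Matrix multiplication for 40x40 matrices:

Strassen's algorithm requires power-of-2 dimensions. Pad 40x40 to 64x64 (next power of 2).

Standard algorithm: 40^3 = 64000 multiplications
Strassen's algorithm: 7^(log2(64)) = 7^6 = 117649 multiplications
Difference: 64000 - 117649 = -53649 (Strassen uses MORE here due to padding overhead — for small or just-over-power-of-2 n, padding can outweigh the per-level savings)

Standard: 64000 multiplications (40^3). Strassen: 117649 multiplications (7^6, after padding to 64x64). Strassen reduces 8 recursive multiplications to 7 at each level.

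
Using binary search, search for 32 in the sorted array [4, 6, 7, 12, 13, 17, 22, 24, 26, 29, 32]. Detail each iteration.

Binary search for 32 in [4, 6, 7, 12, 13, 17, 22, 24, 26, 29, 32]:

lo=0, hi=10, mid=5, arr[mid]=17 -> 17 < 32, search right half
lo=6, hi=10, mid=8, arr[mid]=26 -> 26 < 32, search right half
lo=9, hi=10, mid=9, arr[mid]=29 -> 29 < 32, search right half
lo=10, hi=10, mid=10, arr[mid]=32 -> Found target at index 10!

Binary search finds 32 at index 10 after 4 comparisons. The search repeatedly halves the search space by comparing with the middle element.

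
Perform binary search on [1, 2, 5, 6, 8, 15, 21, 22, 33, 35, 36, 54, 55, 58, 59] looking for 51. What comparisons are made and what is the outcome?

Binary search for 51 in [1, 2, 5, 6, 8, 15, 21, 22, 33, 35, 36, 54, 55, 58, 59]:

lo=0, hi=14, mid=7, arr[mid]=22 -> 22 < 51, search right half
lo=8, hi=14, mid=11, arr[mid]=54 -> 54 > 51, search left half
lo=8, hi=10, mid=9, arr[mid]=35 -> 35 < 51, search right half
lo=10, hi=10, mid=10, arr[mid]=36 -> 36 < 51, search right half
lo=11 > hi=10, target 51 not found

Binary search determines that 51 is not in the array after 4 comparisons. The search space was exhausted without finding the target.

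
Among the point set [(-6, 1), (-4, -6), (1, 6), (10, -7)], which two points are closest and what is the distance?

Computing all pairwise distances among 4 points:

d((-6, 1), (-4, -6)) = 7.2801 <-- minimum
d((-6, 1), (1, 6)) = 8.6023
d((-6, 1), (10, -7)) = 17.8885
d((-4, -6), (1, 6)) = 13.0
d((-4, -6), (10, -7)) = 14.0357
d((1, 6), (10, -7)) = 15.8114

Closest pair: (-6, 1) and (-4, -6) with distance 7.2801

The closest pair is (-6, 1) and (-4, -6) with Euclidean distance 7.2801. For 4 points, brute-force pairwise comparison is shown above. For large n, the divide-and-conquer algorithm (sort by x, recurse on halves, check the dividing strip) achieves O(n log n).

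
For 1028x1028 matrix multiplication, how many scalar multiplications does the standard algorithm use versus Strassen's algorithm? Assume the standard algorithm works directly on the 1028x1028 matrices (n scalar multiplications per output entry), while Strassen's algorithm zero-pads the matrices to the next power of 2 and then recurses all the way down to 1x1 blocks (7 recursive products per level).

Matrix multiplication for 1028x1028 matrices:

Strassen's algorithm requires power-of-2 dimensions. Pad 1028x1028 to 2048x2048 (next power of 2).

Standard algorithm: 1028^3 = 1086373952 multiplications
Strassen's algorithm: 7^(log2(2048)) = 7^11 = 1977326743 multiplications
Difference: 1086373952 - 1977326743 = -890952791 (Strassen uses MORE here due to padding overhead — for small or just-over-power-of-2 n, padding can outweigh the per-level savings)

Standard: 1086373952 multiplications (1028^3). Strassen: 1977326743 multiplications (7^11, after padding to 2048x2048). Strassen reduces 8 recursive multiplications to 7 at each level.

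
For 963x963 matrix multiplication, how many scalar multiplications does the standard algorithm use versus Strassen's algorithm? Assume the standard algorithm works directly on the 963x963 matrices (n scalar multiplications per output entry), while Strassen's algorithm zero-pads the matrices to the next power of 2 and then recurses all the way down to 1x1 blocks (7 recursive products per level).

Matrix multiplication for 963x963 matrices:

Strassen's algorithm requires power-of-2 dimensions. Pad 963x963 to 1024x1024 (next power of 2).

Standard algorithm: 963^3 = 893056347 multiplications
Strassen's algorithm: 7^(log2(1024)) = 7^10 = 282475249 multiplications
Savings: 893056347 - 282475249 = 610581098 multiplications

Standard: 893056347 multiplications (963^3). Strassen: 282475249 multiplications (7^10, after padding to 1024x1024). Strassen reduces 8 recursive multiplications to 7 at each level.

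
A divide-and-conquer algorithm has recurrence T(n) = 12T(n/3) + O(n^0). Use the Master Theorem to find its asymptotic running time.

Master Theorem for T(n) = 12T(n/3) + O(n^0):

a = 12, b = 3, c = 0
log_b(a) = log_3(12) = 2.2619

Case 1: c = 0 < log_3(12) = 2.2619
T(n) = O(n^(log_3 12))

For T(n) = 12T(n/3) + O(n^0): log_3(12) = 2.2619. This is Case 1 of the Master Theorem (c < log_b(a), work dominated by leaves), giving O(n^(log_3 12)).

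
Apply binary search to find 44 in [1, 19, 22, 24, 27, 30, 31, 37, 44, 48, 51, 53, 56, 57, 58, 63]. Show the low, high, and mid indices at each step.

Binary search for 44 in [1, 19, 22, 24, 27, 30, 31, 37, 44, 48, 51, 53, 56, 57, 58, 63]:

lo=0, hi=15, mid=7, arr[mid]=37 -> 37 < 44, search right half
lo=8, hi=15, mid=11, arr[mid]=53 -> 53 > 44, search left half
lo=8, hi=10, mid=9, arr[mid]=48 -> 48 > 44, search left half
lo=8, hi=8, mid=8, arr[mid]=44 -> Found target at index 8!

Binary search finds 44 at index 8 after 4 comparisons. The search repeatedly halves the search space by comparing with the middle element.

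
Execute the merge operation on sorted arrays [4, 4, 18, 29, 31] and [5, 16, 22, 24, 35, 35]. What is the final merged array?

Merging process:

Compare 4 vs 5: take 4 from left. Merged: [4]
Compare 4 vs 5: take 4 from left. Merged: [4, 4]
Compare 18 vs 5: take 5 from right. Merged: [4, 4, 5]
Compare 18 vs 16: take 16 from right. Merged: [4, 4, 5, 16]
Compare 18 vs 22: take 18 from left. Merged: [4, 4, 5, 16, 18]
Compare 29 vs 22: take 22 from right. Merged: [4, 4, 5, 16, 18, 22]
Compare 29 vs 24: take 24 from right. Merged: [4, 4, 5, 16, 18, 22, 24]
Compare 29 vs 35: take 29 from left. Merged: [4, 4, 5, 16, 18, 22, 24, 29]
Compare 31 vs 35: take 31 from left. Merged: [4, 4, 5, 16, 18, 22, 24, 29, 31]
Append remaining from right: [35, 35]. Merged: [4, 4, 5, 16, 18, 22, 24, 29, 31, 35, 35]

Final merged array: [4, 4, 5, 16, 18, 22, 24, 29, 31, 35, 35]
Total comparisons: 9

The merged array is [4, 4, 5, 16, 18, 22, 24, 29, 31, 35, 35], requiring 9 comparisons. The merge step runs in O(n) time where n is the total number of elements.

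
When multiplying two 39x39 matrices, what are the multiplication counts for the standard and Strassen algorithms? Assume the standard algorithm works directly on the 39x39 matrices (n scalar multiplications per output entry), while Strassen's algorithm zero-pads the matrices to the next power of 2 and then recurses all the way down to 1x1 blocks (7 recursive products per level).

Matrix multiplication for 39x39 matrices:

Strassen's algorithm requires power-of-2 dimensions. Pad 39x39 to 64x64 (next power of 2).

Standard algorithm: 39^3 = 59319 multiplications
Strassen's algorithm: 7^(log2(64)) = 7^6 = 117649 multiplications
Difference: 59319 - 117649 = -58330 (Strassen uses MORE here due to padding overhead — for small or just-over-power-of-2 n, padding can outweigh the per-level savings)

Standard: 59319 multiplications (39^3). Strassen: 117649 multiplications (7^6, after padding to 64x64). Strassen reduces 8 recursive multiplications to 7 at each level.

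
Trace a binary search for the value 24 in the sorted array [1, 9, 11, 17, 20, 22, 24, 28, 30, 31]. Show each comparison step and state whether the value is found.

Binary search for 24 in [1, 9, 11, 17, 20, 22, 24, 28, 30, 31]:

lo=0, hi=9, mid=4, arr[mid]=20 -> 20 < 24, search right half
lo=5, hi=9, mid=7, arr[mid]=28 -> 28 > 24, search left half
lo=5, hi=6, mid=5, arr[mid]=22 -> 22 < 24, search right half
lo=6, hi=6, mid=6, arr[mid]=24 -> Found target at index 6!

Binary search finds 24 at index 6 after 4 comparisons. The search repeatedly halves the search space by comparing with the middle element.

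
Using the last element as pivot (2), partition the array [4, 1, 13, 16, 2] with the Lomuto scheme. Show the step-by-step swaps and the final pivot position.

Lomuto partition with pivot = 2:

Initial array: [4, 1, 13, 16, 2]

arr[0]=4 > 2: no swap
arr[1]=1 <= 2: swap with position 0, array becomes [1, 4, 13, 16, 2]
arr[2]=13 > 2: no swap
arr[3]=16 > 2: no swap

Place pivot at position 1: [1, 2, 13, 16, 4]
Pivot position: 1

After partitioning with pivot 2, the array becomes [1, 2, 13, 16, 4]. The pivot is placed at index 1. All elements to the left of the pivot are <= 2, and all elements to the right are > 2.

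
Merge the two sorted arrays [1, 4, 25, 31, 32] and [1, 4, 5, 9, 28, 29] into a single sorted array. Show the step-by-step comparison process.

Merging process:

Compare 1 vs 1: take 1 from left. Merged: [1]
Compare 4 vs 1: take 1 from right. Merged: [1, 1]
Compare 4 vs 4: take 4 from left. Merged: [1, 1, 4]
Compare 25 vs 4: take 4 from right. Merged: [1, 1, 4, 4]
Compare 25 vs 5: take 5 from right. Merged: [1, 1, 4, 4, 5]
Compare 25 vs 9: take 9 from right. Merged: [1, 1, 4, 4, 5, 9]
Compare 25 vs 28: take 25 from left. Merged: [1, 1, 4, 4, 5, 9, 25]
Compare 31 vs 28: take 28 from right. Merged: [1, 1, 4, 4, 5, 9, 25, 28]
Compare 31 vs 29: take 29 from right. Merged: [1, 1, 4, 4, 5, 9, 25, 28, 29]
Append remaining from left: [31, 32]. Merged: [1, 1, 4, 4, 5, 9, 25, 28, 29, 31, 32]

Final merged array: [1, 1, 4, 4, 5, 9, 25, 28, 29, 31, 32]
Total comparisons: 9

The merged array is [1, 1, 4, 4, 5, 9, 25, 28, 29, 31, 32], requiring 9 comparisons. The merge step runs in O(n) time where n is the total number of elements.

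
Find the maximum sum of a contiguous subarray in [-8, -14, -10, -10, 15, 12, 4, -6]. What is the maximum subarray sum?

Using Kadane's algorithm on [-8, -14, -10, -10, 15, 12, 4, -6]:

Scanning through the array:
Position 1 (value -14): max_ending_here = -14, max_so_far = -8
Position 2 (value -10): max_ending_here = -10, max_so_far = -8
Position 3 (value -10): max_ending_here = -10, max_so_far = -8
Position 4 (value 15): max_ending_here = 15, max_so_far = 15
Position 5 (value 12): max_ending_here = 27, max_so_far = 27
Position 6 (value 4): max_ending_here = 31, max_so_far = 31
Position 7 (value -6): max_ending_here = 25, max_so_far = 31

Maximum subarray: [15, 12, 4]
Maximum sum: 31

The maximum subarray is [15, 12, 4] with sum 31. This subarray runs from index 4 to index 6.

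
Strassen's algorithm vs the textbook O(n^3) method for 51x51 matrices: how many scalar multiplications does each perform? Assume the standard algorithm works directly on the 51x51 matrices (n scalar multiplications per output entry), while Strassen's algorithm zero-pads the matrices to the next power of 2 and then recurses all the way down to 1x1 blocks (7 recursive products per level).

Matrix multiplication for 51x51 matrices:

Strassen's algorithm requires power-of-2 dimensions. Pad 51x51 to 64x64 (next power of 2).

Standard algorithm: 51^3 = 132651 multiplications
Strassen's algorithm: 7^(log2(64)) = 7^6 = 117649 multiplications
Savings: 132651 - 117649 = 15002 multiplications

Standard: 132651 multiplications (51^3). Strassen: 117649 multiplications (7^6, after padding to 64x64). Strassen reduces 8 recursive multiplications to 7 at each level.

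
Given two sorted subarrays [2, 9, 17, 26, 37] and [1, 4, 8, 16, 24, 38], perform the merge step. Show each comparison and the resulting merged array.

Merging process:

Compare 2 vs 1: take 1 from right. Merged: [1]
Compare 2 vs 4: take 2 from left. Merged: [1, 2]
Compare 9 vs 4: take 4 from right. Merged: [1, 2, 4]
Compare 9 vs 8: take 8 from right. Merged: [1, 2, 4, 8]
Compare 9 vs 16: take 9 from left. Merged: [1, 2, 4, 8, 9]
Compare 17 vs 16: take 16 from right. Merged: [1, 2, 4, 8, 9, 16]
Compare 17 vs 24: take 17 from left. Merged: [1, 2, 4, 8, 9, 16, 17]
Compare 26 vs 24: take 24 from right. Merged: [1, 2, 4, 8, 9, 16, 17, 24]
Compare 26 vs 38: take 26 from left. Merged: [1, 2, 4, 8, 9, 16, 17, 24, 26]
Compare 37 vs 38: take 37 from left. Merged: [1, 2, 4, 8, 9, 16, 17, 24, 26, 37]
Append remaining from right: [38]. Merged: [1, 2, 4, 8, 9, 16, 17, 24, 26, 37, 38]

Final merged array: [1, 2, 4, 8, 9, 16, 17, 24, 26, 37, 38]
Total comparisons: 10

The merged array is [1, 2, 4, 8, 9, 16, 17, 24, 26, 37, 38], requiring 10 comparisons. The merge step runs in O(n) time where n is the total number of elements.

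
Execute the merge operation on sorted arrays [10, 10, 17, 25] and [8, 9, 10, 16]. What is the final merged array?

Merging process:

Compare 10 vs 8: take 8 from right. Merged: [8]
Compare 10 vs 9: take 9 from right. Merged: [8, 9]
Compare 10 vs 10: take 10 from left. Merged: [8, 9, 10]
Compare 10 vs 10: take 10 from left. Merged: [8, 9, 10, 10]
Compare 17 vs 10: take 10 from right. Merged: [8, 9, 10, 10, 10]
Compare 17 vs 16: take 16 from right. Merged: [8, 9, 10, 10, 10, 16]
Append remaining from left: [17, 25]. Merged: [8, 9, 10, 10, 10, 16, 17, 25]

Final merged array: [8, 9, 10, 10, 10, 16, 17, 25]
Total comparisons: 6

The merged array is [8, 9, 10, 10, 10, 16, 17, 25], requiring 6 comparisons. The merge step runs in O(n) time where n is the total number of elements.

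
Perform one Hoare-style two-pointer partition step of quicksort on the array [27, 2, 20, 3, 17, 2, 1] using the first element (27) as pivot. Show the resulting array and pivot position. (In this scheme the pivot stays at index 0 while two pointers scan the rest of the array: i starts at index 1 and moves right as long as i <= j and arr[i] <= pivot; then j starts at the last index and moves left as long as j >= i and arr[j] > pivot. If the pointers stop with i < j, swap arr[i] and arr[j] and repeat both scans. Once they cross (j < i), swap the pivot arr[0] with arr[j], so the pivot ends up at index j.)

Hoare-style two-pointer partition with pivot = 27:

Initial array: [27, 2, 20, 3, 17, 2, 1]

Pointers start at i = 1, j = 6.
i ends at 7, j ends at 6: the pointers have crossed (j < i), so scanning stops.

Swap pivot arr[0] with arr[6] to place pivot at position 6: [1, 2, 20, 3, 17, 2, 27]
Pivot position: 6

After partitioning with pivot 27, the array becomes [1, 2, 20, 3, 17, 2, 27]. The pivot is placed at index 6. All elements to the left of the pivot are <= 27, and all elements to the right are > 27.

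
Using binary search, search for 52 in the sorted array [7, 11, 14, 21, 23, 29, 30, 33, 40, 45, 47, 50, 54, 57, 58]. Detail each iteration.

Binary search for 52 in [7, 11, 14, 21, 23, 29, 30, 33, 40, 45, 47, 50, 54, 57, 58]:

lo=0, hi=14, mid=7, arr[mid]=33 -> 33 < 52, search right half
lo=8, hi=14, mid=11, arr[mid]=50 -> 50 < 52, search right half
lo=12, hi=14, mid=13, arr[mid]=57 -> 57 > 52, search left half
lo=12, hi=12, mid=12, arr[mid]=54 -> 54 > 52, search left half
lo=12 > hi=11, target 52 not found

Binary search determines that 52 is not in the array after 4 comparisons. The search space was exhausted without finding the target.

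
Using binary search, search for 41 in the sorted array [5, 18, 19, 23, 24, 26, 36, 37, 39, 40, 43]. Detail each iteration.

Binary search for 41 in [5, 18, 19, 23, 24, 26, 36, 37, 39, 40, 43]:

lo=0, hi=10, mid=5, arr[mid]=26 -> 26 < 41, search right half
lo=6, hi=10, mid=8, arr[mid]=39 -> 39 < 41, search right half
lo=9, hi=10, mid=9, arr[mid]=40 -> 40 < 41, search right half
lo=10, hi=10, mid=10, arr[mid]=43 -> 43 > 41, search left half
lo=10 > hi=9, target 41 not found

Binary search determines that 41 is not in the array after 4 comparisons. The search space was exhausted without finding the target.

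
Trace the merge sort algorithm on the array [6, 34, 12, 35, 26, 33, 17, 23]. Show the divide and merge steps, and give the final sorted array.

Merge sort trace:

Split: [6, 34, 12, 35, 26, 33, 17, 23] -> [6, 34, 12, 35] and [26, 33, 17, 23]
  Split: [6, 34, 12, 35] -> [6, 34] and [12, 35]
    Split: [6, 34] -> [6] and [34]
    Merge: [6] + [34] -> [6, 34]
    Split: [12, 35] -> [12] and [35]
    Merge: [12] + [35] -> [12, 35]
  Merge: [6, 34] + [12, 35] -> [6, 12, 34, 35]
  Split: [26, 33, 17, 23] -> [26, 33] and [17, 23]
    Split: [26, 33] -> [26] and [33]
    Merge: [26] + [33] -> [26, 33]
    Split: [17, 23] -> [17] and [23]
    Merge: [17] + [23] -> [17, 23]
  Merge: [26, 33] + [17, 23] -> [17, 23, 26, 33]
Merge: [6, 12, 34, 35] + [17, 23, 26, 33] -> [6, 12, 17, 23, 26, 33, 34, 35]

Final sorted array: [6, 12, 17, 23, 26, 33, 34, 35]

The merge sort proceeds by recursively splitting the array and merging sorted halves.
After all merges, the sorted array is [6, 12, 17, 23, 26, 33, 34, 35].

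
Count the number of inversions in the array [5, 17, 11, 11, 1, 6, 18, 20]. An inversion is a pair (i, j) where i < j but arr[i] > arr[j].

Finding inversions in [5, 17, 11, 11, 1, 6, 18, 20]:

(0, 4): arr[0]=5 > arr[4]=1
(1, 2): arr[1]=17 > arr[2]=11
(1, 3): arr[1]=17 > arr[3]=11
(1, 4): arr[1]=17 > arr[4]=1
(1, 5): arr[1]=17 > arr[5]=6
(2, 4): arr[2]=11 > arr[4]=1
(2, 5): arr[2]=11 > arr[5]=6
(3, 4): arr[3]=11 > arr[4]=1
(3, 5): arr[3]=11 > arr[5]=6

Total inversions: 9

The array has 9 inversion(s): (0,4), (1,2), (1,3), (1,4), (1,5), (2,4), (2,5), (3,4), (3,5). Each pair (i,j) satisfies i < j and arr[i] > arr[j].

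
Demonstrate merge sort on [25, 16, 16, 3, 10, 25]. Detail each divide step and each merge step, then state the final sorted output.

Merge sort trace:

Split: [25, 16, 16, 3, 10, 25] -> [25, 16, 16] and [3, 10, 25]
  Split: [25, 16, 16] -> [25] and [16, 16]
    Split: [16, 16] -> [16] and [16]
    Merge: [16] + [16] -> [16, 16]
  Merge: [25] + [16, 16] -> [16, 16, 25]
  Split: [3, 10, 25] -> [3] and [10, 25]
    Split: [10, 25] -> [10] and [25]
    Merge: [10] + [25] -> [10, 25]
  Merge: [3] + [10, 25] -> [3, 10, 25]
Merge: [16, 16, 25] + [3, 10, 25] -> [3, 10, 16, 16, 25, 25]

Final sorted array: [3, 10, 16, 16, 25, 25]

The merge sort proceeds by recursively splitting the array and merging sorted halves.
After all merges, the sorted array is [3, 10, 16, 16, 25, 25].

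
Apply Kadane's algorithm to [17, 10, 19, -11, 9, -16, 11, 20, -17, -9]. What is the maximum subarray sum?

Using Kadane's algorithm on [17, 10, 19, -11, 9, -16, 11, 20, -17, -9]:

Scanning through the array:
Position 1 (value 10): max_ending_here = 27, max_so_far = 27
Position 2 (value 19): max_ending_here = 46, max_so_far = 46
Position 3 (value -11): max_ending_here = 35, max_so_far = 46
Position 4 (value 9): max_ending_here = 44, max_so_far = 46
Position 5 (value -16): max_ending_here = 28, max_so_far = 46
Position 6 (value 11): max_ending_here = 39, max_so_far = 46
Position 7 (value 20): max_ending_here = 59, max_so_far = 59
Position 8 (value -17): max_ending_here = 42, max_so_far = 59
Position 9 (value -9): max_ending_here = 33, max_so_far = 59

Maximum subarray: [17, 10, 19, -11, 9, -16, 11, 20]
Maximum sum: 59

The maximum subarray is [17, 10, 19, -11, 9, -16, 11, 20] with sum 59. This subarray runs from index 0 to index 7.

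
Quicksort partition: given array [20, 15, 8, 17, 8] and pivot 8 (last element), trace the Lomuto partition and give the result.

Lomuto partition with pivot = 8:

Initial array: [20, 15, 8, 17, 8]

arr[0]=20 > 8: no swap
arr[1]=15 > 8: no swap
arr[2]=8 <= 8: swap with position 0, array becomes [8, 15, 20, 17, 8]
arr[3]=17 > 8: no swap

Place pivot at position 1: [8, 8, 20, 17, 15]
Pivot position: 1

After partitioning with pivot 8, the array becomes [8, 8, 20, 17, 15]. The pivot is placed at index 1. All elements to the left of the pivot are <= 8, and all elements to the right are > 8.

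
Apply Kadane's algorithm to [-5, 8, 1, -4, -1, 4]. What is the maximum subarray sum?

Using Kadane's algorithm on [-5, 8, 1, -4, -1, 4]:

Scanning through the array:
Position 1 (value 8): max_ending_here = 8, max_so_far = 8
Position 2 (value 1): max_ending_here = 9, max_so_far = 9
Position 3 (value -4): max_ending_here = 5, max_so_far = 9
Position 4 (value -1): max_ending_here = 4, max_so_far = 9
Position 5 (value 4): max_ending_here = 8, max_so_far = 9

Maximum subarray: [8, 1]
Maximum sum: 9

The maximum subarray is [8, 1] with sum 9. This subarray runs from index 1 to index 2.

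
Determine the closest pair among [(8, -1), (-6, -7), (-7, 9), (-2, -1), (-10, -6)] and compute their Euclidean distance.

Computing all pairwise distances among 5 points:

d((8, -1), (-6, -7)) = 15.2315
d((8, -1), (-7, 9)) = 18.0278
d((8, -1), (-2, -1)) = 10.0
d((8, -1), (-10, -6)) = 18.6815
d((-6, -7), (-7, 9)) = 16.0312
d((-6, -7), (-2, -1)) = 7.2111
d((-6, -7), (-10, -6)) = 4.1231 <-- minimum
d((-7, 9), (-2, -1)) = 11.1803
d((-7, 9), (-10, -6)) = 15.2971
d((-2, -1), (-10, -6)) = 9.434

Closest pair: (-6, -7) and (-10, -6) with distance 4.1231

The closest pair is (-6, -7) and (-10, -6) with Euclidean distance 4.1231. For 5 points, brute-force pairwise comparison is shown above. For large n, the divide-and-conquer algorithm (sort by x, recurse on halves, check the dividing strip) achieves O(n log n).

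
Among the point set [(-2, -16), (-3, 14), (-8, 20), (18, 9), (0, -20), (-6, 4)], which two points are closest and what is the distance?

Computing all pairwise distances among 6 points:

d((-2, -16), (-3, 14)) = 30.0167
d((-2, -16), (-8, 20)) = 36.4966
d((-2, -16), (18, 9)) = 32.0156
d((-2, -16), (0, -20)) = 4.4721 <-- minimum
d((-2, -16), (-6, 4)) = 20.3961
d((-3, 14), (-8, 20)) = 7.8102
d((-3, 14), (18, 9)) = 21.587
d((-3, 14), (0, -20)) = 34.1321
d((-3, 14), (-6, 4)) = 10.4403
d((-8, 20), (18, 9)) = 28.2312
d((-8, 20), (0, -20)) = 40.7922
d((-8, 20), (-6, 4)) = 16.1245
d((18, 9), (0, -20)) = 34.1321
d((18, 9), (-6, 4)) = 24.5153
d((0, -20), (-6, 4)) = 24.7386

Closest pair: (-2, -16) and (0, -20) with distance 4.4721

The closest pair is (-2, -16) and (0, -20) with Euclidean distance 4.4721. For 6 points, brute-force pairwise comparison is shown above. For large n, the divide-and-conquer algorithm (sort by x, recurse on halves, check the dividing strip) achieves O(n log n).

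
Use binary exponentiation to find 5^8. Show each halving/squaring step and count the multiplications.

Computing 5^8 by squaring (build up from 5^1; each line after the first costs one multiplication):

5^1 = 5
5^2 = (5^1)^2 = 5^2 = 25
5^4 = (5^2)^2 = 25^2 = 625
5^8 = (5^4)^2 = 625^2 = 390625

Result: 390625
Multiplications needed: 3 (3 lines after 5^1)

5^8 = 390625. Using exponentiation by squaring, this requires 3 multiplications. The key idea: if the exponent is even, square the half-power; if odd, multiply by the base once.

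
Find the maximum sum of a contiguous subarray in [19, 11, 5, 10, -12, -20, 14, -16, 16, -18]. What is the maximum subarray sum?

Using Kadane's algorithm on [19, 11, 5, 10, -12, -20, 14, -16, 16, -18]:

Scanning through the array:
Position 1 (value 11): max_ending_here = 30, max_so_far = 30
Position 2 (value 5): max_ending_here = 35, max_so_far = 35
Position 3 (value 10): max_ending_here = 45, max_so_far = 45
Position 4 (value -12): max_ending_here = 33, max_so_far = 45
Position 5 (value -20): max_ending_here = 13, max_so_far = 45
Position 6 (value 14): max_ending_here = 27, max_so_far = 45
Position 7 (value -16): max_ending_here = 11, max_so_far = 45
Position 8 (value 16): max_ending_here = 27, max_so_far = 45
Position 9 (value -18): max_ending_here = 9, max_so_far = 45

Maximum subarray: [19, 11, 5, 10]
Maximum sum: 45

The maximum subarray is [19, 11, 5, 10] with sum 45. This subarray runs from index 0 to index 3.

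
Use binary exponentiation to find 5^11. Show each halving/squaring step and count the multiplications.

Computing 5^11 by squaring (build up from 5^1; each line after the first costs one multiplication):

5^1 = 5
5^2 = (5^1)^2 = 5^2 = 25
5^4 = (5^2)^2 = 25^2 = 625
5^5 = 5 * 5^4 = 5 * 625 = 3125
5^10 = (5^5)^2 = 3125^2 = 9765625
5^11 = 5 * 5^10 = 5 * 9765625 = 48828125

Result: 48828125
Multiplications needed: 5 (5 lines after 5^1)

5^11 = 48828125. Using exponentiation by squaring, this requires 5 multiplications. The key idea: if the exponent is even, square the half-power; if odd, multiply by the base once.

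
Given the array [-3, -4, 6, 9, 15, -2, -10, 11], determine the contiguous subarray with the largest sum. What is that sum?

Using Kadane's algorithm on [-3, -4, 6, 9, 15, -2, -10, 11]:

Scanning through the array:
Position 1 (value -4): max_ending_here = -4, max_so_far = -3
Position 2 (value 6): max_ending_here = 6, max_so_far = 6
Position 3 (value 9): max_ending_here = 15, max_so_far = 15
Position 4 (value 15): max_ending_here = 30, max_so_far = 30
Position 5 (value -2): max_ending_here = 28, max_so_far = 30
Position 6 (value -10): max_ending_here = 18, max_so_far = 30
Position 7 (value 11): max_ending_here = 29, max_so_far = 30

Maximum subarray: [6, 9, 15]
Maximum sum: 30

The maximum subarray is [6, 9, 15] with sum 30. This subarray runs from index 2 to index 4.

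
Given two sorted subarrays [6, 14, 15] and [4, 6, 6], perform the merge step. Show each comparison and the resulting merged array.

Merging process:

Compare 6 vs 4: take 4 from right. Merged: [4]
Compare 6 vs 6: take 6 from left. Merged: [4, 6]
Compare 14 vs 6: take 6 from right. Merged: [4, 6, 6]
Compare 14 vs 6: take 6 from right. Merged: [4, 6, 6, 6]
Append remaining from left: [14, 15]. Merged: [4, 6, 6, 6, 14, 15]

Final merged array: [4, 6, 6, 6, 14, 15]
Total comparisons: 4

The merged array is [4, 6, 6, 6, 14, 15], requiring 4 comparisons. The merge step runs in O(n) time where n is the total number of elements.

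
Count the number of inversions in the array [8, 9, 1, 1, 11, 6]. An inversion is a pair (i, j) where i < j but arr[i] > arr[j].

Finding inversions in [8, 9, 1, 1, 11, 6]:

(0, 2): arr[0]=8 > arr[2]=1
(0, 3): arr[0]=8 > arr[3]=1
(0, 5): arr[0]=8 > arr[5]=6
(1, 2): arr[1]=9 > arr[2]=1
(1, 3): arr[1]=9 > arr[3]=1
(1, 5): arr[1]=9 > arr[5]=6
(4, 5): arr[4]=11 > arr[5]=6

Total inversions: 7

The array has 7 inversion(s): (0,2), (0,3), (0,5), (1,2), (1,3), (1,5), (4,5). Each pair (i,j) satisfies i < j and arr[i] > arr[j].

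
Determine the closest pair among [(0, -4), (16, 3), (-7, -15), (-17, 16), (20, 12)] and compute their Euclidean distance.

Computing all pairwise distances among 5 points:

d((0, -4), (16, 3)) = 17.4642
d((0, -4), (-7, -15)) = 13.0384
d((0, -4), (-17, 16)) = 26.2488
d((0, -4), (20, 12)) = 25.6125
d((16, 3), (-7, -15)) = 29.2062
d((16, 3), (-17, 16)) = 35.4683
d((16, 3), (20, 12)) = 9.8489 <-- minimum
d((-7, -15), (-17, 16)) = 32.573
d((-7, -15), (20, 12)) = 38.1838
d((-17, 16), (20, 12)) = 37.2156

Closest pair: (16, 3) and (20, 12) with distance 9.8489

The closest pair is (16, 3) and (20, 12) with Euclidean distance 9.8489. For 5 points, brute-force pairwise comparison is shown above. For large n, the divide-and-conquer algorithm (sort by x, recurse on halves, check the dividing strip) achieves O(n log n).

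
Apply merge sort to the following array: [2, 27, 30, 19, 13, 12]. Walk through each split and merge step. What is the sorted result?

Merge sort trace:

Split: [2, 27, 30, 19, 13, 12] -> [2, 27, 30] and [19, 13, 12]
  Split: [2, 27, 30] -> [2] and [27, 30]
    Split: [27, 30] -> [27] and [30]
    Merge: [27] + [30] -> [27, 30]
  Merge: [2] + [27, 30] -> [2, 27, 30]
  Split: [19, 13, 12] -> [19] and [13, 12]
    Split: [13, 12] -> [13] and [12]
    Merge: [13] + [12] -> [12, 13]
  Merge: [19] + [12, 13] -> [12, 13, 19]
Merge: [2, 27, 30] + [12, 13, 19] -> [2, 12, 13, 19, 27, 30]

Final sorted array: [2, 12, 13, 19, 27, 30]

The merge sort proceeds by recursively splitting the array and merging sorted halves.
After all merges, the sorted array is [2, 12, 13, 19, 27, 30].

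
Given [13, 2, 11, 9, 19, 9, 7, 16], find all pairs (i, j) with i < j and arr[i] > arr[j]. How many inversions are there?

Finding inversions in [13, 2, 11, 9, 19, 9, 7, 16]:

(0, 1): arr[0]=13 > arr[1]=2
(0, 2): arr[0]=13 > arr[2]=11
(0, 3): arr[0]=13 > arr[3]=9
(0, 5): arr[0]=13 > arr[5]=9
(0, 6): arr[0]=13 > arr[6]=7
(2, 3): arr[2]=11 > arr[3]=9
(2, 5): arr[2]=11 > arr[5]=9
(2, 6): arr[2]=11 > arr[6]=7
(3, 6): arr[3]=9 > arr[6]=7
(4, 5): arr[4]=19 > arr[5]=9
(4, 6): arr[4]=19 > arr[6]=7
(4, 7): arr[4]=19 > arr[7]=16
(5, 6): arr[5]=9 > arr[6]=7

Total inversions: 13

The array has 13 inversion(s): (0,1), (0,2), (0,3), (0,5), (0,6), (2,3), (2,5), (2,6), (3,6), (4,5), (4,6), (4,7), (5,6). Each pair (i,j) satisfies i < j and arr[i] > arr[j].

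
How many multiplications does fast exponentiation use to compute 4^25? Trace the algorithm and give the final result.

Computing 4^25 by squaring (build up from 4^1; each line after the first costs one multiplication):

4^1 = 4
4^2 = (4^1)^2 = 4^2 = 16
4^3 = 4 * 4^2 = 4 * 16 = 64
4^6 = (4^3)^2 = 64^2 = 4096
4^12 = (4^6)^2 = 4096^2 = 16777216
4^24 = (4^12)^2 = 16777216^2 = 281474976710656
4^25 = 4 * 4^24 = 4 * 281474976710656 = 1125899906842624

Result: 1125899906842624
Multiplications needed: 6 (6 lines after 4^1)

4^25 = 1125899906842624. Using exponentiation by squaring, this requires 6 multiplications. The key idea: if the exponent is even, square the half-power; if odd, multiply by the base once.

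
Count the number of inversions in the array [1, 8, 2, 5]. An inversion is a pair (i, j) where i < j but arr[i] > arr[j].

Finding inversions in [1, 8, 2, 5]:

(1, 2): arr[1]=8 > arr[2]=2
(1, 3): arr[1]=8 > arr[3]=5

Total inversions: 2

The array has 2 inversion(s): (1,2), (1,3). Each pair (i,j) satisfies i < j and arr[i] > arr[j].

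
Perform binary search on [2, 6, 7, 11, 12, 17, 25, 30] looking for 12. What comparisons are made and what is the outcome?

Binary search for 12 in [2, 6, 7, 11, 12, 17, 25, 30]:

lo=0, hi=7, mid=3, arr[mid]=11 -> 11 < 12, search right half
lo=4, hi=7, mid=5, arr[mid]=17 -> 17 > 12, search left half
lo=4, hi=4, mid=4, arr[mid]=12 -> Found target at index 4!

Binary search finds 12 at index 4 after 3 comparisons. The search repeatedly halves the search space by comparing with the middle element.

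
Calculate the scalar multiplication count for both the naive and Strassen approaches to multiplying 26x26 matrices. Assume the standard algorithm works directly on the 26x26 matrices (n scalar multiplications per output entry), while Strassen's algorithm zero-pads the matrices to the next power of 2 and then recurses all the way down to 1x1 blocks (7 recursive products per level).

Matrix multiplication for 26x26 matrices:

Strassen's algorithm requires power-of-2 dimensions. Pad 26x26 to 32x32 (next power of 2).

Standard algorithm: 26^3 = 17576 multiplications
Strassen's algorithm: 7^(log2(32)) = 7^5 = 16807 multiplications
Savings: 17576 - 16807 = 769 multiplications

Standard: 17576 multiplications (26^3). Strassen: 16807 multiplications (7^5, after padding to 32x32). Strassen reduces 8 recursive multiplications to 7 at each level.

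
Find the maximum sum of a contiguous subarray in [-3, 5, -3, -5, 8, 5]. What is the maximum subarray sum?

Using Kadane's algorithm on [-3, 5, -3, -5, 8, 5]:

Scanning through the array:
Position 1 (value 5): max_ending_here = 5, max_so_far = 5
Position 2 (value -3): max_ending_here = 2, max_so_far = 5
Position 3 (value -5): max_ending_here = -3, max_so_far = 5
Position 4 (value 8): max_ending_here = 8, max_so_far = 8
Position 5 (value 5): max_ending_here = 13, max_so_far = 13

Maximum subarray: [8, 5]
Maximum sum: 13

The maximum subarray is [8, 5] with sum 13. This subarray runs from index 4 to index 5.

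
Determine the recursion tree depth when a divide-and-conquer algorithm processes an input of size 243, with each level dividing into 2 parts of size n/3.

For divide and conquer with division factor 3:

Problem sizes at each level:
Level 0: 243
Level 1: 81
Level 2: 27
Level 3: 9
Level 4: 3
Level 5: 1

The root is level 0 and the size-1 base case is level 5 (the tree spans levels 0 through 5, i.e. 6 levels counting the root), so the depth is the number of divisions: log_3(243) = 5

The recursion tree depth is log_3(243) = 5. At each level, the problem size is divided by 3, so it takes 5 divisions to reduce to a base case of size 1. The algorithm makes 2 recursive calls at each level.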